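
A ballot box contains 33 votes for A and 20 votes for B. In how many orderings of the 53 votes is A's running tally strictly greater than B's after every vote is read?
Strict-lead orderings = 49634247352235

Total orderings of the 53 votes with 33 for A: C(53, 33) = 202355008436035. By the Bertrand ballot formula (Cycle Lemma / reflection principle), the number of orderings in which A is strictly ahead of B throughout is (p − q)/(p + q) · C(p + q, p) = (33 − 20)/(33 + 20) · 202355008436035 = 49634247352235.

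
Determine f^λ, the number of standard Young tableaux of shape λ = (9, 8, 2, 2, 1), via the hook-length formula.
# SYT of shape (9, 8, 2, 2, 1) = 227908800

Hook-length formula: f^λ = n! / Π hook(c), product over all cells c of the Young diagram. For λ = (9, 8, 2, 2, 1), n = 22 boxes. Hook lengths by row (left-to-right, top-to-bottom): [13, 11, 8, 7, 6, 5, 4, 3, 1]; [11, 9, 6, 5, 4, 3, 2, 1]; [4, 2]; [3, 1]; [1]. Product of hooks = 4931800473600. So f^λ = 22! / 4931800473600 = 1124000727777607680000 / 4931800473600 = 227908800.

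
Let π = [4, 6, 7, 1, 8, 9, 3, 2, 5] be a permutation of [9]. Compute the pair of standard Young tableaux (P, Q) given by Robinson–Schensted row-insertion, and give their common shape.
P = [1, 2, 5, 8, 9] / [3, 6, 7] / [4];  Q = [1, 2, 3, 5, 6] / [4, 7, 9] / [8];  common shape = (5, 3, 1)

Row-insert the values π_1, π_2, … into P one at a time, bumping the leftmost entry strictly greater than the inserted value down to the next row. The recording tableau Q records, in position (i, j), the step at which that cell was added to P.
  Insert 4 (step 1): P = [4];  Q = [1]
  Insert 6 (step 2): P = [4, 6];  Q = [1, 2]
  Insert 7 (step 3): P = [4, 6, 7];  Q = [1, 2, 3]
  Insert 1 (step 4): P = [1, 6, 7] / [4];  Q = [1, 2, 3] / [4]
  Insert 8 (step 5): P = [1, 6, 7, 8] / [4];  Q = [1, 2, 3, 5] / [4]
  Insert 9 (step 6): P = [1, 6, 7, 8, 9] / [4];  Q = [1, 2, 3, 5, 6] / [4]
  Insert 3 (step 7): P = [1, 3, 7, 8, 9] / [4, 6];  Q = [1, 2, 3, 5, 6] / [4, 7]
  Insert 2 (step 8): P = [1, 2, 7, 8, 9] / [3, 6] / [4];  Q = [1, 2, 3, 5, 6] / [4, 7] / [8]
  Insert 5 (step 9): P = [1, 2, 5, 8, 9] / [3, 6, 7] / [4];  Q = [1, 2, 3, 5, 6] / [4, 7, 9] / [8]
Final shape: (5, 3, 1).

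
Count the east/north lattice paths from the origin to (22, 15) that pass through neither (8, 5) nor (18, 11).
Number of paths = 5139693708

Inclusion–exclusion. Total paths: C(37, 22) = 9364199760. Through P₁: C(13, 8)·C(24, 14) = 2524136472. Through P₂: C(29, 18)·C(8, 4) = 2421810300. Since P₁ is strictly southwest of P₂, a monotone path through both must visit P₁ then P₂; paths through both = C(13, 8)·C(16, 10)·C(8, 4) = 721440720. Avoid both = 9364199760 − 2524136472 − 2421810300 + 721440720 = 5139693708.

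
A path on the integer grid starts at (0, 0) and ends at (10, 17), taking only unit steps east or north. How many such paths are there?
Number of paths = 8436285

A monotone lattice path from (0, 0) to (10, 17) consists of 10 east steps and 17 north steps in some order, so it is determined by which 10 of the 27 steps are east. The count is C(27, 10) = 8436285.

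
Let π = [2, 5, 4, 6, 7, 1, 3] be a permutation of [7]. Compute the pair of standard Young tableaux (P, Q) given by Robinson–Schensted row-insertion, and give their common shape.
P = [1, 3, 6, 7] / [2, 4] / [5];  Q = [1, 2, 4, 5] / [3, 7] / [6];  common shape = (4, 2, 1)

Row-insert the values π_1, π_2, … into P one at a time, bumping the leftmost entry strictly greater than the inserted value down to the next row. The recording tableau Q records, in position (i, j), the step at which that cell was added to P.
  Insert 2 (step 1): P = [2];  Q = [1]
  Insert 5 (step 2): P = [2, 5];  Q = [1, 2]
  Insert 4 (step 3): P = [2, 4] / [5];  Q = [1, 2] / [3]
  Insert 6 (step 4): P = [2, 4, 6] / [5];  Q = [1, 2, 4] / [3]
  Insert 7 (step 5): P = [2, 4, 6, 7] / [5];  Q = [1, 2, 4, 5] / [3]
  Insert 1 (step 6): P = [1, 4, 6, 7] / [2] / [5];  Q = [1, 2, 4, 5] / [3] / [6]
  Insert 3 (step 7): P = [1, 3, 6, 7] / [2, 4] / [5];  Q = [1, 2, 4, 5] / [3, 7] / [6]
Final shape: (4, 2, 1).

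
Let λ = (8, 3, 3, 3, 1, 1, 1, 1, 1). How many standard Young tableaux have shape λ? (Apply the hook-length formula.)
# SYT of shape (8, 3, 3, 3, 1, 1, 1, 1, 1) = 522813291

Hook-length formula: f^λ = n! / Π hook(c), product over all cells c of the Young diagram. For λ = (8, 3, 3, 3, 1, 1, 1, 1, 1), n = 22 boxes. Hook lengths by row (left-to-right, top-to-bottom): [16, 10, 9, 5, 4, 3, 2, 1]; [10, 4, 3]; [9, 3, 2]; [8, 2, 1]; [5]; [4]; [3]; [2]; [1]. Product of hooks = 2149908480000. So f^λ = 22! / 2149908480000 = 1124000727777607680000 / 2149908480000 = 522813291.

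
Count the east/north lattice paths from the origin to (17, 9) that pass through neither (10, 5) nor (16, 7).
Number of paths = 1650341

Inclusion–exclusion. Total paths: C(26, 17) = 3124550. Through P₁: C(15, 10)·C(11, 7) = 990990. Through P₂: C(23, 16)·C(3, 1) = 735471. Since P₁ is strictly southwest of P₂, a monotone path through both must visit P₁ then P₂; paths through both = C(15, 10)·C(8, 6)·C(3, 1) = 252252. Avoid both = 3124550 − 990990 − 735471 + 252252 = 1650341.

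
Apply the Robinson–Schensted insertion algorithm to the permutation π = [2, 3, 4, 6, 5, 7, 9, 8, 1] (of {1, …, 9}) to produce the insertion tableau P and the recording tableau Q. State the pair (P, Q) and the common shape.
P = [1, 3, 4, 5, 7, 8] / [2, 9] / [6];  Q = [1, 2, 3, 4, 6, 7] / [5, 8] / [9];  common shape = (6, 2, 1)

Row-insert the values π_1, π_2, … into P one at a time, bumping the leftmost entry strictly greater than the inserted value down to the next row. The recording tableau Q records, in position (i, j), the step at which that cell was added to P.
  Insert 2 (step 1): P = [2];  Q = [1]
  Insert 3 (step 2): P = [2, 3];  Q = [1, 2]
  Insert 4 (step 3): P = [2, 3, 4];  Q = [1, 2, 3]
  Insert 6 (step 4): P = [2, 3, 4, 6];  Q = [1, 2, 3, 4]
  Insert 5 (step 5): P = [2, 3, 4, 5] / [6];  Q = [1, 2, 3, 4] / [5]
  Insert 7 (step 6): P = [2, 3, 4, 5, 7] / [6];  Q = [1, 2, 3, 4, 6] / [5]
  Insert 9 (step 7): P = [2, 3, 4, 5, 7, 9] / [6];  Q = [1, 2, 3, 4, 6, 7] / [5]
  Insert 8 (step 8): P = [2, 3, 4, 5, 7, 8] / [6, 9];  Q = [1, 2, 3, 4, 6, 7] / [5, 8]
  Insert 1 (step 9): P = [1, 3, 4, 5, 7, 8] / [2, 9] / [6];  Q = [1, 2, 3, 4, 6, 7] / [5, 8] / [9]
Final shape: (6, 2, 1).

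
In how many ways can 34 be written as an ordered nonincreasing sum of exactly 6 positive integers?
p(34, 6 parts) = 931

Partitions of n into exactly k parts are in bijection with partitions of n − k into at most k parts (subtract 1 from each part). So p(34, exactly 6) = p(28, parts ≤ 6). Computing via the recurrence p(m, j) = p(m, j−1) + p(m−j, j) gives 931.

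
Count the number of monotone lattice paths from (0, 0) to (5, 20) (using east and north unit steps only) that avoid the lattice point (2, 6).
Number of paths = 34090

Total paths from (0, 0) to (5, 20): C(25, 5) = 53130. Paths through (2, 6): (paths (0, 0) → (2, 6)) × (paths (2, 6) → (5, 20)) = C(8, 2) · C(17, 3) = 28 · 680 = 19040. Avoidance count = 53130 − 19040 = 34090.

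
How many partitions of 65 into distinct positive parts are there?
q(65) = 18200

A partition into distinct parts is a strictly decreasing sequence summing to n. The recurrence d(n, m) = d(n, m−1) + d(n−m, m−1) (use part m at most once) with q(n) = d(n, n) gives q(65) = 18200. (Euler's theorem: # distinct-part partitions = # odd-part partitions.)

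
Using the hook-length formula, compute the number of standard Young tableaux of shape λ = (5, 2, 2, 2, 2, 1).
# SYT of shape (5, 2, 2, 2, 2, 1) = 21021

Hook-length formula: f^λ = n! / Π hook(c), product over all cells c of the Young diagram. For λ = (5, 2, 2, 2, 2, 1), n = 14 boxes. Hook lengths by row (left-to-right, top-to-bottom): [10, 8, 3, 2, 1]; [6, 4]; [5, 3]; [4, 2]; [3, 1]; [1]. Product of hooks = 4147200. So f^λ = 14! / 4147200 = 87178291200 / 4147200 = 21021.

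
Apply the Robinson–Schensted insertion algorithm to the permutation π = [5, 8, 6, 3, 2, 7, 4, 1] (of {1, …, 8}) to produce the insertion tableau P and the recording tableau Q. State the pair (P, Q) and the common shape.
P = [1, 4, 7] / [2, 6] / [3] / [5] / [8];  Q = [1, 2, 6] / [3, 7] / [4] / [5] / [8];  common shape = (3, 2, 1, 1, 1)

Row-insert the values π_1, π_2, … into P one at a time, bumping the leftmost entry strictly greater than the inserted value down to the next row. The recording tableau Q records, in position (i, j), the step at which that cell was added to P.
  Insert 5 (step 1): P = [5];  Q = [1]
  Insert 8 (step 2): P = [5, 8];  Q = [1, 2]
  Insert 6 (step 3): P = [5, 6] / [8];  Q = [1, 2] / [3]
  Insert 3 (step 4): P = [3, 6] / [5] / [8];  Q = [1, 2] / [3] / [4]
  Insert 2 (step 5): P = [2, 6] / [3] / [5] / [8];  Q = [1, 2] / [3] / [4] / [5]
  Insert 7 (step 6): P = [2, 6, 7] / [3] / [5] / [8];  Q = [1, 2, 6] / [3] / [4] / [5]
  Insert 4 (step 7): P = [2, 4, 7] / [3, 6] / [5] / [8];  Q = [1, 2, 6] / [3, 7] / [4] / [5]
  Insert 1 (step 8): P = [1, 4, 7] / [2, 6] / [3] / [5] / [8];  Q = [1, 2, 6] / [3, 7] / [4] / [5] / [8]
Final shape: (3, 2, 1, 1, 1).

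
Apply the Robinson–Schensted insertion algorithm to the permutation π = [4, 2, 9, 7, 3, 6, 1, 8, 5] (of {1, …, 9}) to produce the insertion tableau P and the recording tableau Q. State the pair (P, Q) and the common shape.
P = [1, 3, 5, 8] / [2, 6] / [4, 7] / [9];  Q = [1, 3, 6, 8] / [2, 4] / [5, 9] / [7];  common shape = (4, 2, 2, 1)

Row-insert the values π_1, π_2, … into P one at a time, bumping the leftmost entry strictly greater than the inserted value down to the next row. The recording tableau Q records, in position (i, j), the step at which that cell was added to P.
  Insert 4 (step 1): P = [4];  Q = [1]
  Insert 2 (step 2): P = [2] / [4];  Q = [1] / [2]
  Insert 9 (step 3): P = [2, 9] / [4];  Q = [1, 3] / [2]
  Insert 7 (step 4): P = [2, 7] / [4, 9];  Q = [1, 3] / [2, 4]
  Insert 3 (step 5): P = [2, 3] / [4, 7] / [9];  Q = [1, 3] / [2, 4] / [5]
  Insert 6 (step 6): P = [2, 3, 6] / [4, 7] / [9];  Q = [1, 3, 6] / [2, 4] / [5]
  Insert 1 (step 7): P = [1, 3, 6] / [2, 7] / [4] / [9];  Q = [1, 3, 6] / [2, 4] / [5] / [7]
  Insert 8 (step 8): P = [1, 3, 6, 8] / [2, 7] / [4] / [9];  Q = [1, 3, 6, 8] / [2, 4] / [5] / [7]
  Insert 5 (step 9): P = [1, 3, 5, 8] / [2, 6] / [4, 7] / [9];  Q = [1, 3, 6, 8] / [2, 4] / [5, 9] / [7]
Final shape: (4, 2, 2, 1).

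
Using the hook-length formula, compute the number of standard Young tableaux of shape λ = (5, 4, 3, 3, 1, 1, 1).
# SYT of shape (5, 4, 3, 3, 1, 1, 1) = 8486400

Hook-length formula: f^λ = n! / Π hook(c), product over all cells c of the Young diagram. For λ = (5, 4, 3, 3, 1, 1, 1), n = 18 boxes. Hook lengths by row (left-to-right, top-to-bottom): [11, 7, 6, 3, 1]; [9, 5, 4, 1]; [7, 3, 2]; [6, 2, 1]; [3]; [2]; [1]. Product of hooks = 754427520. So f^λ = 18! / 754427520 = 6402373705728000 / 754427520 = 8486400.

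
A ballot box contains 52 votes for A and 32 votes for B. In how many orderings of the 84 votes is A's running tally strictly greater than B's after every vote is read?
Strict-lead orderings = 37180441500952219777890

Total orderings of the 84 votes with 52 for A: C(84, 52) = 156157854303999323067138. By the Bertrand ballot formula (Cycle Lemma / reflection principle), the number of orderings in which A is strictly ahead of B throughout is (p − q)/(p + q) · C(p + q, p) = (52 − 32)/(52 + 32) · 156157854303999323067138 = 37180441500952219777890.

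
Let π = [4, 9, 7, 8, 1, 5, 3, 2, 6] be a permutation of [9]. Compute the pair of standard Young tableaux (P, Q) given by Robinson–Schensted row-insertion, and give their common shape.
P = [1, 2, 6] / [3, 5, 8] / [4] / [7] / [9];  Q = [1, 2, 4] / [3, 6, 9] / [5] / [7] / [8];  common shape = (3, 3, 1, 1, 1)

Row-insert the values π_1, π_2, … into P one at a time, bumping the leftmost entry strictly greater than the inserted value down to the next row. The recording tableau Q records, in position (i, j), the step at which that cell was added to P.
  Insert 4 (step 1): P = [4];  Q = [1]
  Insert 9 (step 2): P = [4, 9];  Q = [1, 2]
  Insert 7 (step 3): P = [4, 7] / [9];  Q = [1, 2] / [3]
  Insert 8 (step 4): P = [4, 7, 8] / [9];  Q = [1, 2, 4] / [3]
  Insert 1 (step 5): P = [1, 7, 8] / [4] / [9];  Q = [1, 2, 4] / [3] / [5]
  Insert 5 (step 6): P = [1, 5, 8] / [4, 7] / [9];  Q = [1, 2, 4] / [3, 6] / [5]
  Insert 3 (step 7): P = [1, 3, 8] / [4, 5] / [7] / [9];  Q = [1, 2, 4] / [3, 6] / [5] / [7]
  Insert 2 (step 8): P = [1, 2, 8] / [3, 5] / [4] / [7] / [9];  Q = [1, 2, 4] / [3, 6] / [5] / [7] / [8]
  Insert 6 (step 9): P = [1, 2, 6] / [3, 5, 8] / [4] / [7] / [9];  Q = [1, 2, 4] / [3, 6, 9] / [5] / [7] / [8]
Final shape: (3, 3, 1, 1, 1).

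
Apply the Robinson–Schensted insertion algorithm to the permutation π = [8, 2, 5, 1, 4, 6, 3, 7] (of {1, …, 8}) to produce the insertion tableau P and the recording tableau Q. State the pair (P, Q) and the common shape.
P = [1, 3, 6, 7] / [2, 4] / [5] / [8];  Q = [1, 3, 6, 8] / [2, 5] / [4] / [7];  common shape = (4, 2, 1, 1)

Row-insert the values π_1, π_2, … into P one at a time, bumping the leftmost entry strictly greater than the inserted value down to the next row. The recording tableau Q records, in position (i, j), the step at which that cell was added to P.
  Insert 8 (step 1): P = [8];  Q = [1]
  Insert 2 (step 2): P = [2] / [8];  Q = [1] / [2]
  Insert 5 (step 3): P = [2, 5] / [8];  Q = [1, 3] / [2]
  Insert 1 (step 4): P = [1, 5] / [2] / [8];  Q = [1, 3] / [2] / [4]
  Insert 4 (step 5): P = [1, 4] / [2, 5] / [8];  Q = [1, 3] / [2, 5] / [4]
  Insert 6 (step 6): P = [1, 4, 6] / [2, 5] / [8];  Q = [1, 3, 6] / [2, 5] / [4]
  Insert 3 (step 7): P = [1, 3, 6] / [2, 4] / [5] / [8];  Q = [1, 3, 6] / [2, 5] / [4] / [7]
  Insert 7 (step 8): P = [1, 3, 6, 7] / [2, 4] / [5] / [8];  Q = [1, 3, 6, 8] / [2, 5] / [4] / [7]
Final shape: (4, 2, 1, 1).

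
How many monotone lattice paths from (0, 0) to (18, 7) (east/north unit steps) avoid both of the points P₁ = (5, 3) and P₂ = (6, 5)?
Number of paths = 320666

Inclusion–exclusion. Total paths: C(25, 18) = 480700. Through P₁: C(8, 5)·C(17, 13) = 133280. Through P₂: C(11, 6)·C(14, 12) = 42042. Since P₁ is strictly southwest of P₂, a monotone path through both must visit P₁ then P₂; paths through both = C(8, 5)·C(3, 1)·C(14, 12) = 15288. Avoid both = 480700 − 133280 − 42042 + 15288 = 320666.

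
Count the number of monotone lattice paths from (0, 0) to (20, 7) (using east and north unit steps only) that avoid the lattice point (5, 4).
Number of paths = 785214

Total paths from (0, 0) to (20, 7): C(27, 20) = 888030. Paths through (5, 4): (paths (0, 0) → (5, 4)) × (paths (5, 4) → (20, 7)) = C(9, 5) · C(18, 15) = 126 · 816 = 102816. Avoidance count = 888030 − 102816 = 785214.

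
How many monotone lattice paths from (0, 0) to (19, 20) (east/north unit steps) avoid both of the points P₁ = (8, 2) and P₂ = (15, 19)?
Number of paths = 58164422160

Inclusion–exclusion. Total paths: C(39, 19) = 68923264410. Through P₁: C(10, 8)·C(29, 11) = 1556878050. Through P₂: C(34, 15)·C(5, 4) = 9279837600. Since P₁ is strictly southwest of P₂, a monotone path through both must visit P₁ then P₂; paths through both = C(10, 8)·C(24, 7)·C(5, 4) = 77873400. Avoid both = 68923264410 − 1556878050 − 9279837600 + 77873400 = 58164422160.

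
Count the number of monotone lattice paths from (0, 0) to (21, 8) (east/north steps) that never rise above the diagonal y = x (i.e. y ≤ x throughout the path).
Number of paths = 2731365

By the reflection principle (André's argument), the number of monotone paths to (21, 8) with n ≤ m that never go above y = x is C(29, 21) − C(29, 22) = 4292145 − 1560780 = 2731365.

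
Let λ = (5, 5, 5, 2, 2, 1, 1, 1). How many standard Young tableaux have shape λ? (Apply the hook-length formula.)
# SYT of shape (5, 5, 5, 2, 2, 1, 1, 1) = 814773960

Hook-length formula: f^λ = n! / Π hook(c), product over all cells c of the Young diagram. For λ = (5, 5, 5, 2, 2, 1, 1, 1), n = 22 boxes. Hook lengths by row (left-to-right, top-to-bottom): [12, 8, 5, 4, 3]; [11, 7, 4, 3, 2]; [10, 6, 3, 2, 1]; [6, 2]; [5, 1]; [3]; [2]; [1]. Product of hooks = 1379524608000. So f^λ = 22! / 1379524608000 = 1124000727777607680000 / 1379524608000 = 814773960.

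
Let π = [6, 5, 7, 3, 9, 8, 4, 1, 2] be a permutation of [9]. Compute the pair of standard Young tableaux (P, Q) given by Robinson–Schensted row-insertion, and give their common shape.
P = [1, 2, 8] / [3, 4] / [5, 7] / [6, 9];  Q = [1, 3, 5] / [2, 6] / [4, 7] / [8, 9];  common shape = (3, 2, 2, 2)

Row-insert the values π_1, π_2, … into P one at a time, bumping the leftmost entry strictly greater than the inserted value down to the next row. The recording tableau Q records, in position (i, j), the step at which that cell was added to P.
  Insert 6 (step 1): P = [6];  Q = [1]
  Insert 5 (step 2): P = [5] / [6];  Q = [1] / [2]
  Insert 7 (step 3): P = [5, 7] / [6];  Q = [1, 3] / [2]
  Insert 3 (step 4): P = [3, 7] / [5] / [6];  Q = [1, 3] / [2] / [4]
  Insert 9 (step 5): P = [3, 7, 9] / [5] / [6];  Q = [1, 3, 5] / [2] / [4]
  Insert 8 (step 6): P = [3, 7, 8] / [5, 9] / [6];  Q = [1, 3, 5] / [2, 6] / [4]
  Insert 4 (step 7): P = [3, 4, 8] / [5, 7] / [6, 9];  Q = [1, 3, 5] / [2, 6] / [4, 7]
  Insert 1 (step 8): P = [1, 4, 8] / [3, 7] / [5, 9] / [6];  Q = [1, 3, 5] / [2, 6] / [4, 7] / [8]
  Insert 2 (step 9): P = [1, 2, 8] / [3, 4] / [5, 7] / [6, 9];  Q = [1, 3, 5] / [2, 6] / [4, 7] / [8, 9]
Final shape: (3, 2, 2, 2).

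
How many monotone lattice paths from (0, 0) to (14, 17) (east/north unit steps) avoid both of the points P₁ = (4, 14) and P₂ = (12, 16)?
Number of paths = 173455200

Inclusion–exclusion. Total paths: C(31, 14) = 265182525. Through P₁: C(18, 4)·C(13, 10) = 875160. Through P₂: C(28, 12)·C(3, 2) = 91265265. Since P₁ is strictly southwest of P₂, a monotone path through both must visit P₁ then P₂; paths through both = C(18, 4)·C(10, 8)·C(3, 2) = 413100. Avoid both = 265182525 − 875160 − 91265265 + 413100 = 173455200.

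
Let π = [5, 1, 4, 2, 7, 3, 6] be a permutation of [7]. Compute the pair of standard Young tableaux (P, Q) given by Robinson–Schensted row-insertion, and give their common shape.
P = [1, 2, 3, 6] / [4, 7] / [5];  Q = [1, 3, 5, 7] / [2, 6] / [4];  common shape = (4, 2, 1)

Row-insert the values π_1, π_2, … into P one at a time, bumping the leftmost entry strictly greater than the inserted value down to the next row. The recording tableau Q records, in position (i, j), the step at which that cell was added to P.
  Insert 5 (step 1): P = [5];  Q = [1]
  Insert 1 (step 2): P = [1] / [5];  Q = [1] / [2]
  Insert 4 (step 3): P = [1, 4] / [5];  Q = [1, 3] / [2]
  Insert 2 (step 4): P = [1, 2] / [4] / [5];  Q = [1, 3] / [2] / [4]
  Insert 7 (step 5): P = [1, 2, 7] / [4] / [5];  Q = [1, 3, 5] / [2] / [4]
  Insert 3 (step 6): P = [1, 2, 3] / [4, 7] / [5];  Q = [1, 3, 5] / [2, 6] / [4]
  Insert 6 (step 7): P = [1, 2, 3, 6] / [4, 7] / [5];  Q = [1, 3, 5, 7] / [2, 6] / [4]
Final shape: (4, 2, 1).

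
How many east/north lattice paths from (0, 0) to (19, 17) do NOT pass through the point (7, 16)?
Number of paths = 8594309559

Total paths from (0, 0) to (19, 17): C(36, 19) = 8597496600. Paths through (7, 16): (paths (0, 0) → (7, 16)) × (paths (7, 16) → (19, 17)) = C(23, 7) · C(13, 12) = 245157 · 13 = 3187041. Avoidance count = 8597496600 − 3187041 = 8594309559.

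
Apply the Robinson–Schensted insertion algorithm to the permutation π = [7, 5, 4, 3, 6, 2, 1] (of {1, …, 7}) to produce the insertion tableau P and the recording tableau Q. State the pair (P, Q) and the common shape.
P = [1, 6] / [2] / [3] / [4] / [5] / [7];  Q = [1, 5] / [2] / [3] / [4] / [6] / [7];  common shape = (2, 1, 1, 1, 1, 1)

Row-insert the values π_1, π_2, … into P one at a time, bumping the leftmost entry strictly greater than the inserted value down to the next row. The recording tableau Q records, in position (i, j), the step at which that cell was added to P.
  Insert 7 (step 1): P = [7];  Q = [1]
  Insert 5 (step 2): P = [5] / [7];  Q = [1] / [2]
  Insert 4 (step 3): P = [4] / [5] / [7];  Q = [1] / [2] / [3]
  Insert 3 (step 4): P = [3] / [4] / [5] / [7];  Q = [1] / [2] / [3] / [4]
  Insert 6 (step 5): P = [3, 6] / [4] / [5] / [7];  Q = [1, 5] / [2] / [3] / [4]
  Insert 2 (step 6): P = [2, 6] / [3] / [4] / [5] / [7];  Q = [1, 5] / [2] / [3] / [4] / [6]
  Insert 1 (step 7): P = [1, 6] / [2] / [3] / [4] / [5] / [7];  Q = [1, 5] / [2] / [3] / [4] / [6] / [7]
Final shape: (2, 1, 1, 1, 1, 1).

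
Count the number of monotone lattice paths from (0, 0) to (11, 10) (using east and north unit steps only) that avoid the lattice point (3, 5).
Number of paths = 280644

Total paths from (0, 0) to (11, 10): C(21, 11) = 352716. Paths through (3, 5): (paths (0, 0) → (3, 5)) × (paths (3, 5) → (11, 10)) = C(8, 3) · C(13, 8) = 56 · 1287 = 72072. Avoidance count = 352716 − 72072 = 280644.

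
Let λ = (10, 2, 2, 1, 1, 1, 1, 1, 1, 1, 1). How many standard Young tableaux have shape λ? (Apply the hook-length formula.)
# SYT of shape (10, 2, 2, 1, 1, 1, 1, 1, 1, 1, 1) = 14284998

Hook-length formula: f^λ = n! / Π hook(c), product over all cells c of the Young diagram. For λ = (10, 2, 2, 1, 1, 1, 1, 1, 1, 1, 1), n = 22 boxes. Hook lengths by row (left-to-right, top-to-bottom): [20, 11, 8, 7, 6, 5, 4, 3, 2, 1]; [11, 2]; [10, 1]; [8]; [7]; [6]; [5]; [4]; [3]; [2]; [1]. Product of hooks = 78683996160000. So f^λ = 22! / 78683996160000 = 1124000727777607680000 / 78683996160000 = 14284998.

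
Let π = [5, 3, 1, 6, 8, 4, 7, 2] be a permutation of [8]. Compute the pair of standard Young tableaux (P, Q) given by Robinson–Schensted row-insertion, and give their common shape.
P = [1, 2, 7] / [3, 4, 8] / [5, 6];  Q = [1, 4, 5] / [2, 6, 7] / [3, 8];  common shape = (3, 3, 2)

Row-insert the values π_1, π_2, … into P one at a time, bumping the leftmost entry strictly greater than the inserted value down to the next row. The recording tableau Q records, in position (i, j), the step at which that cell was added to P.
  Insert 5 (step 1): P = [5];  Q = [1]
  Insert 3 (step 2): P = [3] / [5];  Q = [1] / [2]
  Insert 1 (step 3): P = [1] / [3] / [5];  Q = [1] / [2] / [3]
  Insert 6 (step 4): P = [1, 6] / [3] / [5];  Q = [1, 4] / [2] / [3]
  Insert 8 (step 5): P = [1, 6, 8] / [3] / [5];  Q = [1, 4, 5] / [2] / [3]
  Insert 4 (step 6): P = [1, 4, 8] / [3, 6] / [5];  Q = [1, 4, 5] / [2, 6] / [3]
  Insert 7 (step 7): P = [1, 4, 7] / [3, 6, 8] / [5];  Q = [1, 4, 5] / [2, 6, 7] / [3]
  Insert 2 (step 8): P = [1, 2, 7] / [3, 4, 8] / [5, 6];  Q = [1, 4, 5] / [2, 6, 7] / [3, 8]
Final shape: (3, 3, 2).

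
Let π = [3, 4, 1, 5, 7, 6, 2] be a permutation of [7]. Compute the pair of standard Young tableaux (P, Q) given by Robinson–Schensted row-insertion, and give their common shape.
P = [1, 2, 5, 6] / [3, 4] / [7];  Q = [1, 2, 4, 5] / [3, 6] / [7];  common shape = (4, 2, 1)

Row-insert the values π_1, π_2, … into P one at a time, bumping the leftmost entry strictly greater than the inserted value down to the next row. The recording tableau Q records, in position (i, j), the step at which that cell was added to P.
  Insert 3 (step 1): P = [3];  Q = [1]
  Insert 4 (step 2): P = [3, 4];  Q = [1, 2]
  Insert 1 (step 3): P = [1, 4] / [3];  Q = [1, 2] / [3]
  Insert 5 (step 4): P = [1, 4, 5] / [3];  Q = [1, 2, 4] / [3]
  Insert 7 (step 5): P = [1, 4, 5, 7] / [3];  Q = [1, 2, 4, 5] / [3]
  Insert 6 (step 6): P = [1, 4, 5, 6] / [3, 7];  Q = [1, 2, 4, 5] / [3, 6]
  Insert 2 (step 7): P = [1, 2, 5, 6] / [3, 4] / [7];  Q = [1, 2, 4, 5] / [3, 6] / [7]
Final shape: (4, 2, 1).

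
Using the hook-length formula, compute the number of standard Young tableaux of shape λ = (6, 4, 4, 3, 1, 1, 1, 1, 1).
# SYT of shape (6, 4, 4, 3, 1, 1, 1, 1, 1) = 1414214802

Hook-length formula: f^λ = n! / Π hook(c), product over all cells c of the Young diagram. For λ = (6, 4, 4, 3, 1, 1, 1, 1, 1), n = 22 boxes. Hook lengths by row (left-to-right, top-to-bottom): [14, 8, 7, 5, 2, 1]; [11, 5, 4, 2]; [10, 4, 3, 1]; [8, 2, 1]; [5]; [4]; [3]; [2]; [1]. Product of hooks = 794787840000. So f^λ = 22! / 794787840000 = 1124000727777607680000 / 794787840000 = 1414214802.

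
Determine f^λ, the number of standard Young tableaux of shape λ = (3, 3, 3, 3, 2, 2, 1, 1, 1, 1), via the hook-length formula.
# SYT of shape (3, 3, 3, 3, 2, 2, 1, 1, 1, 1) = 5038800

Hook-length formula: f^λ = n! / Π hook(c), product over all cells c of the Young diagram. For λ = (3, 3, 3, 3, 2, 2, 1, 1, 1, 1), n = 20 boxes. Hook lengths by row (left-to-right, top-to-bottom): [12, 7, 4]; [11, 6, 3]; [10, 5, 2]; [9, 4, 1]; [7, 2]; [6, 1]; [4]; [3]; [2]; [1]. Product of hooks = 482833612800. So f^λ = 20! / 482833612800 = 2432902008176640000 / 482833612800 = 5038800.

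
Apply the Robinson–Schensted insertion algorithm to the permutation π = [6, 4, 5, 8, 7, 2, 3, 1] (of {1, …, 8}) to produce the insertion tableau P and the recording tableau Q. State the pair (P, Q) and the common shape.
P = [1, 3, 7] / [2, 5] / [4, 8] / [6];  Q = [1, 3, 4] / [2, 5] / [6, 7] / [8];  common shape = (3, 2, 2, 1)

Row-insert the values π_1, π_2, … into P one at a time, bumping the leftmost entry strictly greater than the inserted value down to the next row. The recording tableau Q records, in position (i, j), the step at which that cell was added to P.
  Insert 6 (step 1): P = [6];  Q = [1]
  Insert 4 (step 2): P = [4] / [6];  Q = [1] / [2]
  Insert 5 (step 3): P = [4, 5] / [6];  Q = [1, 3] / [2]
  Insert 8 (step 4): P = [4, 5, 8] / [6];  Q = [1, 3, 4] / [2]
  Insert 7 (step 5): P = [4, 5, 7] / [6, 8];  Q = [1, 3, 4] / [2, 5]
  Insert 2 (step 6): P = [2, 5, 7] / [4, 8] / [6];  Q = [1, 3, 4] / [2, 5] / [6]
  Insert 3 (step 7): P = [2, 3, 7] / [4, 5] / [6, 8];  Q = [1, 3, 4] / [2, 5] / [6, 7]
  Insert 1 (step 8): P = [1, 3, 7] / [2, 5] / [4, 8] / [6];  Q = [1, 3, 4] / [2, 5] / [6, 7] / [8]
Final shape: (3, 2, 2, 1).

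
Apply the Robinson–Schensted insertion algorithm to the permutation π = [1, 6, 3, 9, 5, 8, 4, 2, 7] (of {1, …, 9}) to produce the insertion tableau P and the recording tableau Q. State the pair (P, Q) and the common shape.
P = [1, 2, 4, 7] / [3, 8] / [5, 9] / [6];  Q = [1, 2, 4, 6] / [3, 5] / [7, 9] / [8];  common shape = (4, 2, 2, 1)

Row-insert the values π_1, π_2, … into P one at a time, bumping the leftmost entry strictly greater than the inserted value down to the next row. The recording tableau Q records, in position (i, j), the step at which that cell was added to P.
  Insert 1 (step 1): P = [1];  Q = [1]
  Insert 6 (step 2): P = [1, 6];  Q = [1, 2]
  Insert 3 (step 3): P = [1, 3] / [6];  Q = [1, 2] / [3]
  Insert 9 (step 4): P = [1, 3, 9] / [6];  Q = [1, 2, 4] / [3]
  Insert 5 (step 5): P = [1, 3, 5] / [6, 9];  Q = [1, 2, 4] / [3, 5]
  Insert 8 (step 6): P = [1, 3, 5, 8] / [6, 9];  Q = [1, 2, 4, 6] / [3, 5]
  Insert 4 (step 7): P = [1, 3, 4, 8] / [5, 9] / [6];  Q = [1, 2, 4, 6] / [3, 5] / [7]
  Insert 2 (step 8): P = [1, 2, 4, 8] / [3, 9] / [5] / [6];  Q = [1, 2, 4, 6] / [3, 5] / [7] / [8]
  Insert 7 (step 9): P = [1, 2, 4, 7] / [3, 8] / [5, 9] / [6];  Q = [1, 2, 4, 6] / [3, 5] / [7, 9] / [8]
Final shape: (4, 2, 2, 1).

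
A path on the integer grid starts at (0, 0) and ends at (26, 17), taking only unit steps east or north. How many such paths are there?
Number of paths = 421171648758

A monotone lattice path from (0, 0) to (26, 17) consists of 26 east steps and 17 north steps in some order, so it is determined by which 26 of the 43 steps are east. The count is C(43, 26) = 421171648758.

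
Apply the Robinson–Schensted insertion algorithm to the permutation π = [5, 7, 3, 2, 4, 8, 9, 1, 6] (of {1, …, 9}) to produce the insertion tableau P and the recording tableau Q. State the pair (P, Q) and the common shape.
P = [1, 4, 6, 9] / [2, 7, 8] / [3] / [5];  Q = [1, 2, 6, 7] / [3, 5, 9] / [4] / [8];  common shape = (4, 3, 1, 1)

Row-insert the values π_1, π_2, … into P one at a time, bumping the leftmost entry strictly greater than the inserted value down to the next row. The recording tableau Q records, in position (i, j), the step at which that cell was added to P.
  Insert 5 (step 1): P = [5];  Q = [1]
  Insert 7 (step 2): P = [5, 7];  Q = [1, 2]
  Insert 3 (step 3): P = [3, 7] / [5];  Q = [1, 2] / [3]
  Insert 2 (step 4): P = [2, 7] / [3] / [5];  Q = [1, 2] / [3] / [4]
  Insert 4 (step 5): P = [2, 4] / [3, 7] / [5];  Q = [1, 2] / [3, 5] / [4]
  Insert 8 (step 6): P = [2, 4, 8] / [3, 7] / [5];  Q = [1, 2, 6] / [3, 5] / [4]
  Insert 9 (step 7): P = [2, 4, 8, 9] / [3, 7] / [5];  Q = [1, 2, 6, 7] / [3, 5] / [4]
  Insert 1 (step 8): P = [1, 4, 8, 9] / [2, 7] / [3] / [5];  Q = [1, 2, 6, 7] / [3, 5] / [4] / [8]
  Insert 6 (step 9): P = [1, 4, 6, 9] / [2, 7, 8] / [3] / [5];  Q = [1, 2, 6, 7] / [3, 5, 9] / [4] / [8]
Final shape: (4, 3, 1, 1).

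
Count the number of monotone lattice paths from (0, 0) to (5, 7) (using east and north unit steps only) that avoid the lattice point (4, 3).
Number of paths = 617

Total paths from (0, 0) to (5, 7): C(12, 5) = 792. Paths through (4, 3): (paths (0, 0) → (4, 3)) × (paths (4, 3) → (5, 7)) = C(7, 4) · C(5, 1) = 35 · 5 = 175. Avoidance count = 792 − 175 = 617.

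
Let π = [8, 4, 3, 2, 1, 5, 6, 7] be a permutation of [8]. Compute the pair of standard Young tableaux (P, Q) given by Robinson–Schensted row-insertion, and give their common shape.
P = [1, 5, 6, 7] / [2] / [3] / [4] / [8];  Q = [1, 6, 7, 8] / [2] / [3] / [4] / [5];  common shape = (4, 1, 1, 1, 1)

Row-insert the values π_1, π_2, … into P one at a time, bumping the leftmost entry strictly greater than the inserted value down to the next row. The recording tableau Q records, in position (i, j), the step at which that cell was added to P.
  Insert 8 (step 1): P = [8];  Q = [1]
  Insert 4 (step 2): P = [4] / [8];  Q = [1] / [2]
  Insert 3 (step 3): P = [3] / [4] / [8];  Q = [1] / [2] / [3]
  Insert 2 (step 4): P = [2] / [3] / [4] / [8];  Q = [1] / [2] / [3] / [4]
  Insert 1 (step 5): P = [1] / [2] / [3] / [4] / [8];  Q = [1] / [2] / [3] / [4] / [5]
  Insert 5 (step 6): P = [1, 5] / [2] / [3] / [4] / [8];  Q = [1, 6] / [2] / [3] / [4] / [5]
  Insert 6 (step 7): P = [1, 5, 6] / [2] / [3] / [4] / [8];  Q = [1, 6, 7] / [2] / [3] / [4] / [5]
  Insert 7 (step 8): P = [1, 5, 6, 7] / [2] / [3] / [4] / [8];  Q = [1, 6, 7, 8] / [2] / [3] / [4] / [5]
Final shape: (4, 1, 1, 1, 1).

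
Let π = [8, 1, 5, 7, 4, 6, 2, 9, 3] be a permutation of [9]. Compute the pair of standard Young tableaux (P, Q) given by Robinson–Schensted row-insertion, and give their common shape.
P = [1, 2, 3, 9] / [4, 6] / [5, 7] / [8];  Q = [1, 3, 4, 8] / [2, 6] / [5, 9] / [7];  common shape = (4, 2, 2, 1)

Row-insert the values π_1, π_2, … into P one at a time, bumping the leftmost entry strictly greater than the inserted value down to the next row. The recording tableau Q records, in position (i, j), the step at which that cell was added to P.
  Insert 8 (step 1): P = [8];  Q = [1]
  Insert 1 (step 2): P = [1] / [8];  Q = [1] / [2]
  Insert 5 (step 3): P = [1, 5] / [8];  Q = [1, 3] / [2]
  Insert 7 (step 4): P = [1, 5, 7] / [8];  Q = [1, 3, 4] / [2]
  Insert 4 (step 5): P = [1, 4, 7] / [5] / [8];  Q = [1, 3, 4] / [2] / [5]
  Insert 6 (step 6): P = [1, 4, 6] / [5, 7] / [8];  Q = [1, 3, 4] / [2, 6] / [5]
  Insert 2 (step 7): P = [1, 2, 6] / [4, 7] / [5] / [8];  Q = [1, 3, 4] / [2, 6] / [5] / [7]
  Insert 9 (step 8): P = [1, 2, 6, 9] / [4, 7] / [5] / [8];  Q = [1, 3, 4, 8] / [2, 6] / [5] / [7]
  Insert 3 (step 9): P = [1, 2, 3, 9] / [4, 6] / [5, 7] / [8];  Q = [1, 3, 4, 8] / [2, 6] / [5, 9] / [7]
Final shape: (4, 2, 2, 1).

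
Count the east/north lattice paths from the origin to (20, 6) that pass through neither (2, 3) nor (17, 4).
Number of paths = 158680

Inclusion–exclusion. Total paths: C(26, 20) = 230230. Through P₁: C(5, 2)·C(21, 18) = 13300. Through P₂: C(21, 17)·C(5, 3) = 59850. Since P₁ is strictly southwest of P₂, a monotone path through both must visit P₁ then P₂; paths through both = C(5, 2)·C(16, 15)·C(5, 3) = 1600. Avoid both = 230230 − 13300 − 59850 + 1600 = 158680.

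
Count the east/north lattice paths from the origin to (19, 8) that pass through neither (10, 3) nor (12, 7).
Number of paths = 1278719

Inclusion–exclusion. Total paths: C(27, 19) = 2220075. Through P₁: C(13, 10)·C(14, 9) = 572572. Through P₂: C(19, 12)·C(8, 7) = 403104. Since P₁ is strictly southwest of P₂, a monotone path through both must visit P₁ then P₂; paths through both = C(13, 10)·C(6, 2)·C(8, 7) = 34320. Avoid both = 2220075 − 572572 − 403104 + 34320 = 1278719.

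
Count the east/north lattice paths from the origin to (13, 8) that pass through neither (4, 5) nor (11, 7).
Number of paths = 93906

Inclusion–exclusion. Total paths: C(21, 13) = 203490. Through P₁: C(9, 4)·C(12, 9) = 27720. Through P₂: C(18, 11)·C(3, 2) = 95472. Since P₁ is strictly southwest of P₂, a monotone path through both must visit P₁ then P₂; paths through both = C(9, 4)·C(9, 7)·C(3, 2) = 13608. Avoid both = 203490 − 27720 − 95472 + 13608 = 93906.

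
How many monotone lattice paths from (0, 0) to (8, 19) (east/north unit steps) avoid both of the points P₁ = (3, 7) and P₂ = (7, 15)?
Number of paths = 921795

Inclusion–exclusion. Total paths: C(27, 8) = 2220075. Through P₁: C(10, 3)·C(17, 5) = 742560. Through P₂: C(22, 7)·C(5, 1) = 852720. Since P₁ is strictly southwest of P₂, a monotone path through both must visit P₁ then P₂; paths through both = C(10, 3)·C(12, 4)·C(5, 1) = 297000. Avoid both = 2220075 − 742560 − 852720 + 297000 = 921795.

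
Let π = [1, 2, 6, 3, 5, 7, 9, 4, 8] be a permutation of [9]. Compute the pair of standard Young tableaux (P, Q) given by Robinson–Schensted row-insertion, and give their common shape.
P = [1, 2, 3, 4, 7, 8] / [5, 9] / [6];  Q = [1, 2, 3, 5, 6, 7] / [4, 9] / [8];  common shape = (6, 2, 1)

Row-insert the values π_1, π_2, … into P one at a time, bumping the leftmost entry strictly greater than the inserted value down to the next row. The recording tableau Q records, in position (i, j), the step at which that cell was added to P.
  Insert 1 (step 1): P = [1];  Q = [1]
  Insert 2 (step 2): P = [1, 2];  Q = [1, 2]
  Insert 6 (step 3): P = [1, 2, 6];  Q = [1, 2, 3]
  Insert 3 (step 4): P = [1, 2, 3] / [6];  Q = [1, 2, 3] / [4]
  Insert 5 (step 5): P = [1, 2, 3, 5] / [6];  Q = [1, 2, 3, 5] / [4]
  Insert 7 (step 6): P = [1, 2, 3, 5, 7] / [6];  Q = [1, 2, 3, 5, 6] / [4]
  Insert 9 (step 7): P = [1, 2, 3, 5, 7, 9] / [6];  Q = [1, 2, 3, 5, 6, 7] / [4]
  Insert 4 (step 8): P = [1, 2, 3, 4, 7, 9] / [5] / [6];  Q = [1, 2, 3, 5, 6, 7] / [4] / [8]
  Insert 8 (step 9): P = [1, 2, 3, 4, 7, 8] / [5, 9] / [6];  Q = [1, 2, 3, 5, 6, 7] / [4, 9] / [8]
Final shape: (6, 2, 1).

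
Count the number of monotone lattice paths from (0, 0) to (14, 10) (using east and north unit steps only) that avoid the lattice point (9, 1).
Number of paths = 1941236

Total paths from (0, 0) to (14, 10): C(24, 14) = 1961256. Paths through (9, 1): (paths (0, 0) → (9, 1)) × (paths (9, 1) → (14, 10)) = C(10, 9) · C(14, 5) = 10 · 2002 = 20020. Avoidance count = 1961256 − 20020 = 1941236.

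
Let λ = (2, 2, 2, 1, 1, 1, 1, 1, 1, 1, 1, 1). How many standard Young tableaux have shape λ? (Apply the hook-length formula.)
# SYT of shape (2, 2, 2, 1, 1, 1, 1, 1, 1, 1, 1, 1) = 350

Hook-length formula: f^λ = n! / Π hook(c), product over all cells c of the Young diagram. For λ = (2, 2, 2, 1, 1, 1, 1, 1, 1, 1, 1, 1), n = 15 boxes. Hook lengths by row (left-to-right, top-to-bottom): [13, 3]; [12, 2]; [11, 1]; [9]; [8]; [7]; [6]; [5]; [4]; [3]; [2]; [1]. Product of hooks = 3736212480. So f^λ = 15! / 3736212480 = 1307674368000 / 3736212480 = 350.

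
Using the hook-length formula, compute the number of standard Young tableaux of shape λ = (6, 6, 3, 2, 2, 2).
# SYT of shape (6, 6, 3, 2, 2, 2) = 276529344

Hook-length formula: f^λ = n! / Π hook(c), product over all cells c of the Young diagram. For λ = (6, 6, 3, 2, 2, 2), n = 21 boxes. Hook lengths by row (left-to-right, top-to-bottom): [11, 10, 6, 4, 3, 2]; [10, 9, 5, 3, 2, 1]; [6, 5, 1]; [4, 3]; [3, 2]; [2, 1]. Product of hooks = 184757760000. So f^λ = 21! / 184757760000 = 51090942171709440000 / 184757760000 = 276529344.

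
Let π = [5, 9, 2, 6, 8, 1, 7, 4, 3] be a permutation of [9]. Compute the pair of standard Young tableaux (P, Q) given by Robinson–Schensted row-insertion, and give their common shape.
P = [1, 3, 7] / [2, 4] / [5, 6] / [8] / [9];  Q = [1, 2, 5] / [3, 4] / [6, 7] / [8] / [9];  common shape = (3, 2, 2, 1, 1)

Row-insert the values π_1, π_2, … into P one at a time, bumping the leftmost entry strictly greater than the inserted value down to the next row. The recording tableau Q records, in position (i, j), the step at which that cell was added to P.
  Insert 5 (step 1): P = [5];  Q = [1]
  Insert 9 (step 2): P = [5, 9];  Q = [1, 2]
  Insert 2 (step 3): P = [2, 9] / [5];  Q = [1, 2] / [3]
  Insert 6 (step 4): P = [2, 6] / [5, 9];  Q = [1, 2] / [3, 4]
  Insert 8 (step 5): P = [2, 6, 8] / [5, 9];  Q = [1, 2, 5] / [3, 4]
  Insert 1 (step 6): P = [1, 6, 8] / [2, 9] / [5];  Q = [1, 2, 5] / [3, 4] / [6]
  Insert 7 (step 7): P = [1, 6, 7] / [2, 8] / [5, 9];  Q = [1, 2, 5] / [3, 4] / [6, 7]
  Insert 4 (step 8): P = [1, 4, 7] / [2, 6] / [5, 8] / [9];  Q = [1, 2, 5] / [3, 4] / [6, 7] / [8]
  Insert 3 (step 9): P = [1, 3, 7] / [2, 4] / [5, 6] / [8] / [9];  Q = [1, 2, 5] / [3, 4] / [6, 7] / [8] / [9]
Final shape: (3, 2, 2, 1, 1).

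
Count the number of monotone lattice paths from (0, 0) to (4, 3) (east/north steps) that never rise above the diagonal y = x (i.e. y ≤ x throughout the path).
Number of paths = 14

By the reflection principle (André's argument), the number of monotone paths to (4, 3) with n ≤ m that never go above y = x is C(7, 4) − C(7, 5) = 35 − 21 = 14.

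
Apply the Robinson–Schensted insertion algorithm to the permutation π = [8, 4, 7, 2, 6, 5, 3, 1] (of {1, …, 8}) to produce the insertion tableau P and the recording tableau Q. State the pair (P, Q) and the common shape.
P = [1, 3] / [2, 5] / [4] / [6] / [7] / [8];  Q = [1, 3] / [2, 5] / [4] / [6] / [7] / [8];  common shape = (2, 2, 1, 1, 1, 1)

Row-insert the values π_1, π_2, … into P one at a time, bumping the leftmost entry strictly greater than the inserted value down to the next row. The recording tableau Q records, in position (i, j), the step at which that cell was added to P.
  Insert 8 (step 1): P = [8];  Q = [1]
  Insert 4 (step 2): P = [4] / [8];  Q = [1] / [2]
  Insert 7 (step 3): P = [4, 7] / [8];  Q = [1, 3] / [2]
  Insert 2 (step 4): P = [2, 7] / [4] / [8];  Q = [1, 3] / [2] / [4]
  Insert 6 (step 5): P = [2, 6] / [4, 7] / [8];  Q = [1, 3] / [2, 5] / [4]
  Insert 5 (step 6): P = [2, 5] / [4, 6] / [7] / [8];  Q = [1, 3] / [2, 5] / [4] / [6]
  Insert 3 (step 7): P = [2, 3] / [4, 5] / [6] / [7] / [8];  Q = [1, 3] / [2, 5] / [4] / [6] / [7]
  Insert 1 (step 8): P = [1, 3] / [2, 5] / [4] / [6] / [7] / [8];  Q = [1, 3] / [2, 5] / [4] / [6] / [7] / [8]
Final shape: (2, 2, 1, 1, 1, 1).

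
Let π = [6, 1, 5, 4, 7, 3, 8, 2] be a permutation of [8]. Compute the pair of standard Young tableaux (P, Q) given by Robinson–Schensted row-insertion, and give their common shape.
P = [1, 2, 7, 8] / [3] / [4] / [5] / [6];  Q = [1, 3, 5, 7] / [2] / [4] / [6] / [8];  common shape = (4, 1, 1, 1, 1)

Row-insert the values π_1, π_2, … into P one at a time, bumping the leftmost entry strictly greater than the inserted value down to the next row. The recording tableau Q records, in position (i, j), the step at which that cell was added to P.
  Insert 6 (step 1): P = [6];  Q = [1]
  Insert 1 (step 2): P = [1] / [6];  Q = [1] / [2]
  Insert 5 (step 3): P = [1, 5] / [6];  Q = [1, 3] / [2]
  Insert 4 (step 4): P = [1, 4] / [5] / [6];  Q = [1, 3] / [2] / [4]
  Insert 7 (step 5): P = [1, 4, 7] / [5] / [6];  Q = [1, 3, 5] / [2] / [4]
  Insert 3 (step 6): P = [1, 3, 7] / [4] / [5] / [6];  Q = [1, 3, 5] / [2] / [4] / [6]
  Insert 8 (step 7): P = [1, 3, 7, 8] / [4] / [5] / [6];  Q = [1, 3, 5, 7] / [2] / [4] / [6]
  Insert 2 (step 8): P = [1, 2, 7, 8] / [3] / [4] / [5] / [6];  Q = [1, 3, 5, 7] / [2] / [4] / [6] / [8]
Final shape: (4, 1, 1, 1, 1).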